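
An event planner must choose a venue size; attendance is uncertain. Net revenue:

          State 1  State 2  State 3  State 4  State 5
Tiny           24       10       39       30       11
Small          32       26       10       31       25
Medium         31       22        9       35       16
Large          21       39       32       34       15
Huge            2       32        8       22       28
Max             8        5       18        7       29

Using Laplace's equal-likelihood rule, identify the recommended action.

Large

Row averages: Tiny=22.8, Small=24.8, Medium=22.6, Large=28.2, Huge=18.4, Max=13.4
Highest average = 28.2 → Large.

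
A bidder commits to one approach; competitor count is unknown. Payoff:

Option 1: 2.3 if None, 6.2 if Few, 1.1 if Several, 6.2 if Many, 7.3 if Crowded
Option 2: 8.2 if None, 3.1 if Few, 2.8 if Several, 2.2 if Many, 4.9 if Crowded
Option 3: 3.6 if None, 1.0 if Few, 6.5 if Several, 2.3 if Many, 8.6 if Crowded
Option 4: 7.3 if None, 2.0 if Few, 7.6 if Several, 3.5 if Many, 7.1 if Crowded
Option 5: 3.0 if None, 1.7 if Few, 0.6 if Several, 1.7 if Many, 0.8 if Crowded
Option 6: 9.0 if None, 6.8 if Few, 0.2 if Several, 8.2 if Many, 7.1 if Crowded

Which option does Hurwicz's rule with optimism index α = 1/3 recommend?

Option 1: 1/3·7.3 + 2/3·1.1 = 19/6
Option 2: 1/3·8.2 + 2/3·2.2 = 4.2
Option 3: 1/3·8.6 + 2/3·1.0 = 53/15
Option 4: 1/3·7.6 + 2/3·2.0 = 58/15
Option 5: 1/3·3.0 + 2/3·0.6 = 1.4
Option 6: 1/3·9.0 + 2/3·0.2 = 47/15
Highest Hurwicz score = 4.2 → Option 2.

Option 2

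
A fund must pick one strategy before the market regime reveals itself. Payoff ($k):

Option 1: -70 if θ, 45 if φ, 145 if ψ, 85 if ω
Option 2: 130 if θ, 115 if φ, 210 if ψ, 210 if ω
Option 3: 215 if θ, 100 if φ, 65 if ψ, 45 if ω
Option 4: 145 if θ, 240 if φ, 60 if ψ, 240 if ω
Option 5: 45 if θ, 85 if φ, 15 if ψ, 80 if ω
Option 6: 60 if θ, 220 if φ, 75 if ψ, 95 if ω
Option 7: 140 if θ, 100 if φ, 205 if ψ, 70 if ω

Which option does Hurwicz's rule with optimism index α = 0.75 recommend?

Option 1: 0.75·145 + 0.25·(-70) = 91.25
Option 2: 0.75·210 + 0.25·115 = 186.25
Option 3: 0.75·215 + 0.25·45 = 172.5
Option 4: 0.75·240 + 0.25·60 = 195
Option 5: 0.75·85 + 0.25·15 = 67.5
Option 6: 0.75·220 + 0.25·60 = 180
Option 7: 0.75·205 + 0.25·70 = 171.25
Highest Hurwicz score = 195 → Option 4.

Option 4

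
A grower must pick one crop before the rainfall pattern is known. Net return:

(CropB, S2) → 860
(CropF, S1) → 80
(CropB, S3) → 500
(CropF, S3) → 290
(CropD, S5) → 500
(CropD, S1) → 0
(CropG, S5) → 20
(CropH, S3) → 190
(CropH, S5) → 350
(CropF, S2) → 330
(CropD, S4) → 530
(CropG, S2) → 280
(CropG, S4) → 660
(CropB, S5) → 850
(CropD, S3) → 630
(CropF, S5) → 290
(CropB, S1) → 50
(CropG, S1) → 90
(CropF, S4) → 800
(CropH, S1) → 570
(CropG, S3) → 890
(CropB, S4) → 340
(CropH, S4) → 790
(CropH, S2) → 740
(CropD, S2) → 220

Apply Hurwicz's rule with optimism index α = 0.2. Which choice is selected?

CropG: 0.2·890 + 0.8·20 = 194
CropH: 0.2·790 + 0.8·190 = 310
CropF: 0.2·800 + 0.8·80 = 224
CropD: 0.2·630 + 0.8·0 = 126
CropB: 0.2·860 + 0.8·50 = 212
Highest Hurwicz score = 310 → CropH.

CropH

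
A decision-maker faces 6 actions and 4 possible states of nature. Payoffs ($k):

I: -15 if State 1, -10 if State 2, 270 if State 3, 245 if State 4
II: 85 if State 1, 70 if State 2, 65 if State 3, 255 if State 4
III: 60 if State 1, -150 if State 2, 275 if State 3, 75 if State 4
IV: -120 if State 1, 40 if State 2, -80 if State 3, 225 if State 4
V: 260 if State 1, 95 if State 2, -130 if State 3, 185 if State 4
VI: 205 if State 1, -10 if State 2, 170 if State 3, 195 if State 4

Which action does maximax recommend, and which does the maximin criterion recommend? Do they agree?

Row maxima: I=270, II=255, III=275, IV=225, V=260, VI=205
Best best-case = 275 → III.
Row minima: I=-15, II=65, III=-150, IV=-120, V=-130, VI=-10
Best worst-case = 65 → II.

maximax → III; maximin → II (disagree)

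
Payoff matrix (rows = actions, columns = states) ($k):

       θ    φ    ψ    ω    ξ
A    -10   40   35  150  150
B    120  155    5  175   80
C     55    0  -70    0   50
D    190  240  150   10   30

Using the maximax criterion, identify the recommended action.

Row maxima: A=150, B=175, C=55, D=240
Best best-case = 240 → D.

D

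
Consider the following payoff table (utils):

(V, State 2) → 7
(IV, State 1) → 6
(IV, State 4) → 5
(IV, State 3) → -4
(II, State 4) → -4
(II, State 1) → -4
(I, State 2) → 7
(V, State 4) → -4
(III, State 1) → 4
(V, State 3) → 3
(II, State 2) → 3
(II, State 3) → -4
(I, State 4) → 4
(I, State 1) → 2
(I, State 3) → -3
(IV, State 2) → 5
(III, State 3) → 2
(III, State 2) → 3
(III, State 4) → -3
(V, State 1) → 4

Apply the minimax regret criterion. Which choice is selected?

I

Column bests: State 1=6, State 2=7, State 3=3, State 4=5.
I regrets: 4, 0, 6, 1 → max 6
II regrets: 10, 4, 7, 9 → max 10
III regrets: 2, 4, 1, 8 → max 8
IV regrets: 0, 2, 7, 0 → max 7
V regrets: 2, 0, 0, 9 → max 9
Smallest max regret = 6 → I.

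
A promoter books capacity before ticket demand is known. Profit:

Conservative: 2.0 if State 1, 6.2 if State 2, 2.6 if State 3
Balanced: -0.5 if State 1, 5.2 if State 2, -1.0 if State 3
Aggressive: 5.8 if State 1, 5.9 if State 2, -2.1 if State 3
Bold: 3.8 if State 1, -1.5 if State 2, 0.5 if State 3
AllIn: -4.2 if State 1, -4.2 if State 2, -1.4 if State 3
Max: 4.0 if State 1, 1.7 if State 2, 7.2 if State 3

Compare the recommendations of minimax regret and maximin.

Column bests: State 1=5.8, State 2=6.2, State 3=7.2.
Conservative regrets: 3.8, 0.0, 4.6 → max 4.6
Balanced regrets: 6.3, 1.0, 8.2 → max 8.2
Aggressive regrets: 0.0, 0.3, 9.3 → max 9.3
Bold regrets: 2.0, 7.7, 6.7 → max 7.7
AllIn regrets: 10.0, 10.4, 8.6 → max 10.4
Max regrets: 1.8, 4.5, 0.0 → max 4.5
Smallest max regret = 4.5 → Max.
Row minima: Conservative=2.0, Balanced=-1.0, Aggressive=-2.1, Bold=-1.5, AllIn=-4.2, Max=1.7
Best worst-case = 2.0 → Conservative.

minimax regret → Max; maximin → Conservative (disagree)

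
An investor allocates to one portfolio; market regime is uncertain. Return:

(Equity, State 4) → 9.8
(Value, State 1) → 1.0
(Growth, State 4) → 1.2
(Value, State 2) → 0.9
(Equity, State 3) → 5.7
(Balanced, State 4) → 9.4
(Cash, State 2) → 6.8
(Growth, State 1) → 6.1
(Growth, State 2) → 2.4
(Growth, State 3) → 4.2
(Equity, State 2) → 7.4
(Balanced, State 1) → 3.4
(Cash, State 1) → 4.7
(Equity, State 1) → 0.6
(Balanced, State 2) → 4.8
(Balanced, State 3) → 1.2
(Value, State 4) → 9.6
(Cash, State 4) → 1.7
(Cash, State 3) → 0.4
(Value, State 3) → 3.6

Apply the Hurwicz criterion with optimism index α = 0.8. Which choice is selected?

Growth: 0.8·6.1 + 0.2·1.2 = 5.12
Equity: 0.8·9.8 + 0.2·0.6 = 7.96
Balanced: 0.8·9.4 + 0.2·1.2 = 7.76
Value: 0.8·9.6 + 0.2·0.9 = 7.86
Cash: 0.8·6.8 + 0.2·0.4 = 5.52
Highest Hurwicz score = 7.96 → Equity.

Equity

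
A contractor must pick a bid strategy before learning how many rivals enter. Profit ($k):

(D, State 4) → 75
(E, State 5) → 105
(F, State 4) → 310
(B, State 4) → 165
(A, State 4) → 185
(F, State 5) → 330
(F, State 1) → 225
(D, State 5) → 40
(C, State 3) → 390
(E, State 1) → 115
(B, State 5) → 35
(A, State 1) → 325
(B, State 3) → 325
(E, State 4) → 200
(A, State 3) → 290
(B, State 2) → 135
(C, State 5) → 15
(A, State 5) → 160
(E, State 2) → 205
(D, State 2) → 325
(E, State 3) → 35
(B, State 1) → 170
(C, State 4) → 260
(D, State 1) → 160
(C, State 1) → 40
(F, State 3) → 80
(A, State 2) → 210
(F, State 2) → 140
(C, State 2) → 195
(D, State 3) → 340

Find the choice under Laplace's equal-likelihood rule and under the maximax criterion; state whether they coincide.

Row averages: A=234, B=166, C=180, D=188, E=132, F=217
Highest average = 234 → A.
Row maxima: A=325, B=325, C=390, D=340, E=205, F=330
Best best-case = 390 → C.

laplace → A; maximax → C (disagree)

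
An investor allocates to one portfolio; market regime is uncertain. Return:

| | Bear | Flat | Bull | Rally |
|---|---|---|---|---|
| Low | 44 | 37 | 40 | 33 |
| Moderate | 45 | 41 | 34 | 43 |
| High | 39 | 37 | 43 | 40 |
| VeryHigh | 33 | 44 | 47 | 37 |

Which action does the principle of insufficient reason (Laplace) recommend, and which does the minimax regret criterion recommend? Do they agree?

Row averages: Low=38.5, Moderate=40.75, High=39.75, VeryHigh=40.25
Highest average = 40.75 → Moderate.
Column bests: Bear=45, Flat=44, Bull=47, Rally=43.
Low regrets: 1, 7, 7, 10 → max 10
Moderate regrets: 0, 3, 13, 0 → max 13
High regrets: 6, 7, 4, 3 → max 7
VeryHigh regrets: 12, 0, 0, 6 → max 12
Smallest max regret = 7 → High.

laplace → Moderate; minimax regret → High (disagree)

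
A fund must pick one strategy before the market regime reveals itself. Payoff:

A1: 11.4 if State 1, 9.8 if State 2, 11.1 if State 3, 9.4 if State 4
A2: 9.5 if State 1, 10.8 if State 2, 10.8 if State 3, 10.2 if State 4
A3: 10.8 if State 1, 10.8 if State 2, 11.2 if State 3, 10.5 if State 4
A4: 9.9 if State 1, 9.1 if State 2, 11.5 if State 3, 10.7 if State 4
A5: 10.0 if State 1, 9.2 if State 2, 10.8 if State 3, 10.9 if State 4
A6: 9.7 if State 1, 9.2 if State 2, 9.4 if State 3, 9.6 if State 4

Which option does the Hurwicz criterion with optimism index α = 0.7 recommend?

A3

A1: 0.7·11.4 + 0.3·9.4 = 10.8
A2: 0.7·10.8 + 0.3·9.5 = 10.41
A3: 0.7·11.2 + 0.3·10.5 = 10.99
A4: 0.7·11.5 + 0.3·9.1 = 10.78
A5: 0.7·10.9 + 0.3·9.2 = 10.39
A6: 0.7·9.7 + 0.3·9.2 = 9.55
Highest Hurwicz score = 10.99 → A3.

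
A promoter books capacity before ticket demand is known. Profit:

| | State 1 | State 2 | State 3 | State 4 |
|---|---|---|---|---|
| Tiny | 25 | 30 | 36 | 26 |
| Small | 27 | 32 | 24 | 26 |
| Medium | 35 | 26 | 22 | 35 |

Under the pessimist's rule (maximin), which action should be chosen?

Tiny

Row minima: Tiny=25, Small=24, Medium=22
Best worst-case = 25 → Tiny.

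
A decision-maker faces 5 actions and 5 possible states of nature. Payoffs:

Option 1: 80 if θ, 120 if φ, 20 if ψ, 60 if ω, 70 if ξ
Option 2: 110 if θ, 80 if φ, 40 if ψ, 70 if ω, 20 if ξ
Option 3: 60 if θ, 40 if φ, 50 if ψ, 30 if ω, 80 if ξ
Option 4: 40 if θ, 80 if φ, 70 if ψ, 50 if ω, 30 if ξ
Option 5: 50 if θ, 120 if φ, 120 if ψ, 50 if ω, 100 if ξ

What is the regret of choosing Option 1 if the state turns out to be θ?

Best payoff under θ is 110.
Regret = 110 − 80 = 30.

30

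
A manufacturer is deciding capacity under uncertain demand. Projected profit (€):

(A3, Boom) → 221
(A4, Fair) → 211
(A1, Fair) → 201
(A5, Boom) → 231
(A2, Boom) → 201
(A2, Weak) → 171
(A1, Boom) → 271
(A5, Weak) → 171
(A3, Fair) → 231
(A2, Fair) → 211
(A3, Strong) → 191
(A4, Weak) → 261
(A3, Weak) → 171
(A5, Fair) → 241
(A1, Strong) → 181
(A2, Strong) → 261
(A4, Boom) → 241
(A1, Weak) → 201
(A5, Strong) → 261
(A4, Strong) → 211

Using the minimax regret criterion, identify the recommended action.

A4

Column bests: Weak=261, Fair=241, Strong=261, Boom=271.
A1 regrets: 60, 40, 80, 0 → max 80
A2 regrets: 90, 30, 0, 70 → max 90
A3 regrets: 90, 10, 70, 50 → max 90
A4 regrets: 0, 30, 50, 30 → max 50
A5 regrets: 90, 0, 0, 40 → max 90
Smallest max regret = 50 → A4.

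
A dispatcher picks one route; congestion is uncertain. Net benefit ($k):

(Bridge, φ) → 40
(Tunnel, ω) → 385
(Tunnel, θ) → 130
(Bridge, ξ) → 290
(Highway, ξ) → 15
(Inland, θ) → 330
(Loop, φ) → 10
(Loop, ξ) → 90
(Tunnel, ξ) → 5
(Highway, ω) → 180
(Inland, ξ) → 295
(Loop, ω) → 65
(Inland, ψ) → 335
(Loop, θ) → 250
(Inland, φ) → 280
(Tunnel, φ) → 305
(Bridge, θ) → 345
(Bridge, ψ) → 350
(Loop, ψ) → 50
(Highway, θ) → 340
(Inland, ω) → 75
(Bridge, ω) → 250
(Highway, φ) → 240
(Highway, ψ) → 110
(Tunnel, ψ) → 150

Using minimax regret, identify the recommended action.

Bridge

Column bests: θ=345, φ=305, ψ=350, ω=385, ξ=295.
Inland regrets: 15, 25, 15, 310, 0 → max 310
Tunnel regrets: 215, 0, 200, 0, 290 → max 290
Highway regrets: 5, 65, 240, 205, 280 → max 280
Bridge regrets: 0, 265, 0, 135, 5 → max 265
Loop regrets: 95, 295, 300, 320, 205 → max 320
Smallest max regret = 265 → Bridge.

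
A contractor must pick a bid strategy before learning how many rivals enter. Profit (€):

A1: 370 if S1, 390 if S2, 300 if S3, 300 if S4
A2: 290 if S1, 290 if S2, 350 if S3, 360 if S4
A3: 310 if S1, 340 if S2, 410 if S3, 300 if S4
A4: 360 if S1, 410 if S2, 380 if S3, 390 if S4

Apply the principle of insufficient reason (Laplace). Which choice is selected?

A4

Row averages: A1=340, A2=322.5, A3=340, A4=385
Highest average = 385 → A4.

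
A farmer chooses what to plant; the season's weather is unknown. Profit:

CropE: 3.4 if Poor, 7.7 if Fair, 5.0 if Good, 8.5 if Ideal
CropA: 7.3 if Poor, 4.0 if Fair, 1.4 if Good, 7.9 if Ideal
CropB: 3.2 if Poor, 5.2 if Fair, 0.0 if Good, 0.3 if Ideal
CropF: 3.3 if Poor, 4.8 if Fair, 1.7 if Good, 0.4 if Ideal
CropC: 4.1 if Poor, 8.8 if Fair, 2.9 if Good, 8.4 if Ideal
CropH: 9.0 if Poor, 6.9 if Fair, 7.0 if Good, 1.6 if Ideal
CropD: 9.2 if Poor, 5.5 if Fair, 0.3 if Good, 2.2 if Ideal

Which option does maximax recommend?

CropD

Row maxima: CropE=8.5, CropA=7.9, CropB=5.2, CropF=4.8, CropC=8.8, CropH=9.0, CropD=9.2
Best best-case = 9.2 → CropD.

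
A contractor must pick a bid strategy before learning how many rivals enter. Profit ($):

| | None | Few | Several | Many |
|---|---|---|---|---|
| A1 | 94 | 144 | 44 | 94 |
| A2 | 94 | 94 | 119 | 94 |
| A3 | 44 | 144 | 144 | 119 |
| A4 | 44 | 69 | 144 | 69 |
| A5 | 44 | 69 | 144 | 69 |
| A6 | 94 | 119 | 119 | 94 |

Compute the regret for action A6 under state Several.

25

Best payoff under Several is 144.
Regret = 144 − 119 = 25.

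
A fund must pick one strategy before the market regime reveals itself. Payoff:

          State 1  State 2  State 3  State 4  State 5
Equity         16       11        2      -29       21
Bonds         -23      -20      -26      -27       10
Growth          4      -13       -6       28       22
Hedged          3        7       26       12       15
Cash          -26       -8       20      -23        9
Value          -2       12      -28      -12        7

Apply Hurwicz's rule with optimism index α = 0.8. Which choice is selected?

Hedged

Equity: 0.8·21 + 0.2·(-29) = 11
Bonds: 0.8·10 + 0.2·(-27) = 2.6
Growth: 0.8·28 + 0.2·(-13) = 19.8
Hedged: 0.8·26 + 0.2·3 = 21.4
Cash: 0.8·20 + 0.2·(-26) = 10.8
Value: 0.8·12 + 0.2·(-28) = 4
Highest Hurwicz score = 21.4 → Hedged.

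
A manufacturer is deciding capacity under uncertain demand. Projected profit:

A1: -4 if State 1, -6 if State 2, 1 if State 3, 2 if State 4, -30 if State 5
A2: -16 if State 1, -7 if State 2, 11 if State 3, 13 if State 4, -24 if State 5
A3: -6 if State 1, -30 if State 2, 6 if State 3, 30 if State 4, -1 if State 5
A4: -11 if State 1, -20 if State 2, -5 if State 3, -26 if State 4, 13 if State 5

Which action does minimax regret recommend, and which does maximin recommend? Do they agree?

minimax regret → A3; maximin → A2 (disagree)

Column bests: State 1=-4, State 2=-6, State 3=11, State 4=30, State 5=13.
A1 regrets: 0, 0, 10, 28, 43 → max 43
A2 regrets: 12, 1, 0, 17, 37 → max 37
A3 regrets: 2, 24, 5, 0, 14 → max 24
A4 regrets: 7, 14, 16, 56, 0 → max 56
Smallest max regret = 24 → A3.
Row minima: A1=-30, A2=-24, A3=-30, A4=-26
Best worst-case = -24 → A2.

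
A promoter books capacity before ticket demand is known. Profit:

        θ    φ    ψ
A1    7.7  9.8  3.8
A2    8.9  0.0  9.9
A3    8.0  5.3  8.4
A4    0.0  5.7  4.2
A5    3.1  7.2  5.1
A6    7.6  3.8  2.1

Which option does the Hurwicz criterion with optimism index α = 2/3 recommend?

A1: 2/3·9.8 + 1/3·3.8 = 7.8
A2: 2/3·9.9 + 1/3·0.0 = 6.6
A3: 2/3·8.4 + 1/3·5.3 = 221/30
A4: 2/3·5.7 + 1/3·0.0 = 3.8
A5: 2/3·7.2 + 1/3·3.1 = 35/6
A6: 2/3·7.6 + 1/3·2.1 = 173/30
Highest Hurwicz score = 7.8 → A1.

A1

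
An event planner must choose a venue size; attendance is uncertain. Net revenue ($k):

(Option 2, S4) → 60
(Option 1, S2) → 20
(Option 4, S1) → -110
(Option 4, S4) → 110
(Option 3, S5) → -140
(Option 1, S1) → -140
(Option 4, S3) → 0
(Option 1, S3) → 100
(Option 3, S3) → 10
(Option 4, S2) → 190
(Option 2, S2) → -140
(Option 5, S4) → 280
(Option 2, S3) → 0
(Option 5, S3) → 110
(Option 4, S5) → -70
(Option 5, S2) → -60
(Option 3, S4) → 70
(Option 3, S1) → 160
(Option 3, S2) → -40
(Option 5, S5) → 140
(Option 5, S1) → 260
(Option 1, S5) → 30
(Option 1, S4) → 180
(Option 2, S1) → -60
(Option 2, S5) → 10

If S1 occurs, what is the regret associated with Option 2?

Best payoff under S1 is 260.
Regret = 260 − (-60) = 320.

320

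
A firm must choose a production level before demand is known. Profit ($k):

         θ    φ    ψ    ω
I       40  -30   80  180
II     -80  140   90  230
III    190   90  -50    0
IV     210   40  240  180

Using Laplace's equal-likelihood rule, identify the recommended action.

IV

Row averages: I=67.5, II=95, III=57.5, IV=167.5
Highest average = 167.5 → IV.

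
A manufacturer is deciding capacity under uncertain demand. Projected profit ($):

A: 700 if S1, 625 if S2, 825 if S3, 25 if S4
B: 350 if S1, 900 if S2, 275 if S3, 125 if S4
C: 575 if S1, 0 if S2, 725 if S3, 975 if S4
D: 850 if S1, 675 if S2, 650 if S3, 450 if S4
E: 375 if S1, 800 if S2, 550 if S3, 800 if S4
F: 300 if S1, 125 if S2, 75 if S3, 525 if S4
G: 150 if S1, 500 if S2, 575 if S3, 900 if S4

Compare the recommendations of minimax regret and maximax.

minimax regret → E; maximax → C (disagree)

Column bests: S1=850, S2=900, S3=825, S4=975.
A regrets: 150, 275, 0, 950 → max 950
B regrets: 500, 0, 550, 850 → max 850
C regrets: 275, 900, 100, 0 → max 900
D regrets: 0, 225, 175, 525 → max 525
E regrets: 475, 100, 275, 175 → max 475
F regrets: 550, 775, 750, 450 → max 775
G regrets: 700, 400, 250, 75 → max 700
Smallest max regret = 475 → E.
Row maxima: A=825, B=900, C=975, D=850, E=800, F=525, G=900
Best best-case = 975 → C.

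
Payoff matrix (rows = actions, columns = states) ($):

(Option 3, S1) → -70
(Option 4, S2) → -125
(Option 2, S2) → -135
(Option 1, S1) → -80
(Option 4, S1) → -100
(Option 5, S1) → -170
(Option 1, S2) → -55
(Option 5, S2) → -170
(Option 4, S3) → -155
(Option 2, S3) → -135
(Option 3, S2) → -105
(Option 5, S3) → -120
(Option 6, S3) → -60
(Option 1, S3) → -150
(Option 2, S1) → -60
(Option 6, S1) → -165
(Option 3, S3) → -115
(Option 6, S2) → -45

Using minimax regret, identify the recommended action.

Option 3

Column bests: S1=-60, S2=-45, S3=-60.
Option 1 regrets: 20, 10, 90 → max 90
Option 2 regrets: 0, 90, 75 → max 90
Option 3 regrets: 10, 60, 55 → max 60
Option 4 regrets: 40, 80, 95 → max 95
Option 5 regrets: 110, 125, 60 → max 125
Option 6 regrets: 105, 0, 0 → max 105
Smallest max regret = 60 → Option 3.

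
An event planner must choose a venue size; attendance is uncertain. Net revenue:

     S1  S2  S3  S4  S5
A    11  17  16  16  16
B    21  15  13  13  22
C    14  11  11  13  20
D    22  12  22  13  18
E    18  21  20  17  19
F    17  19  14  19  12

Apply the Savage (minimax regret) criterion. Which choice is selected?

Column bests: S1=22, S2=21, S3=22, S4=19, S5=22.
A regrets: 11, 4, 6, 3, 6 → max 11
B regrets: 1, 6, 9, 6, 0 → max 9
C regrets: 8, 10, 11, 6, 2 → max 11
D regrets: 0, 9, 0, 6, 4 → max 9
E regrets: 4, 0, 2, 2, 3 → max 4
F regrets: 5, 2, 8, 0, 10 → max 10
Smallest max regret = 4 → E.

E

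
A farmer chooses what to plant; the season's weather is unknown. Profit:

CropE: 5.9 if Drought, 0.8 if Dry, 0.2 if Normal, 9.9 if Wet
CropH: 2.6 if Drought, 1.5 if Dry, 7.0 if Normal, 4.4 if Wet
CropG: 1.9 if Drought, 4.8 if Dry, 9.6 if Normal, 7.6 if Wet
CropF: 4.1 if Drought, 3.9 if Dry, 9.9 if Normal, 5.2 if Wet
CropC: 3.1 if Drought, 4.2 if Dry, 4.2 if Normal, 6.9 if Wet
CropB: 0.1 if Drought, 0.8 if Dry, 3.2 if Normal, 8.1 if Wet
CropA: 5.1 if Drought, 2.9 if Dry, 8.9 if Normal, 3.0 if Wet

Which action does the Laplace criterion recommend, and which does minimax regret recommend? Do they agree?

Row averages: CropE=4.2, CropH=3.875, CropG=5.975, CropF=5.775, CropC=4.6, CropB=3.05, CropA=4.975
Highest average = 5.975 → CropG.
Column bests: Drought=5.9, Dry=4.8, Normal=9.9, Wet=9.9.
CropE regrets: 0.0, 4.0, 9.7, 0.0 → max 9.7
CropH regrets: 3.3, 3.3, 2.9, 5.5 → max 5.5
CropG regrets: 4.0, 0.0, 0.3, 2.3 → max 4.0
CropF regrets: 1.8, 0.9, 0.0, 4.7 → max 4.7
CropC regrets: 2.8, 0.6, 5.7, 3.0 → max 5.7
CropB regrets: 5.8, 4.0, 6.7, 1.8 → max 6.7
CropA regrets: 0.8, 1.9, 1.0, 6.9 → max 6.9
Smallest max regret = 4.0 → CropG.

laplace → CropG; minimax regret → CropG (agree)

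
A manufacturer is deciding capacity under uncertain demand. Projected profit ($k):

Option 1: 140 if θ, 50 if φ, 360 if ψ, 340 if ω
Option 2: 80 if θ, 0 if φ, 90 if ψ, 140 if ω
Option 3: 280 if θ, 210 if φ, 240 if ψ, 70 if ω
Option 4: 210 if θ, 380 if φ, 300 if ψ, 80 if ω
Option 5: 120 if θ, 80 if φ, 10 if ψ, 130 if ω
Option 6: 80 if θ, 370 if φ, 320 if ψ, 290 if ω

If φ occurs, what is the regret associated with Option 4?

Best payoff under φ is 380.
Regret = 380 − 380 = 0.

0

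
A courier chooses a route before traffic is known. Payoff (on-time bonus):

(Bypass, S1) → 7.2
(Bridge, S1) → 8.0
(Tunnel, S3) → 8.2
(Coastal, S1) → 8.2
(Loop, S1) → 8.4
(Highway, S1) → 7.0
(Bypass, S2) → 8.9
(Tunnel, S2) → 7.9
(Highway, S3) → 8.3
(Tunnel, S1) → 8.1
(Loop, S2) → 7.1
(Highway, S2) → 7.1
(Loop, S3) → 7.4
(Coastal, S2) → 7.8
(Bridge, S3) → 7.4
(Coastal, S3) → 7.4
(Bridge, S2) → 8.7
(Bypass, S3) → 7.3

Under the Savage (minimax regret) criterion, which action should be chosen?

Bridge

Column bests: S1=8.4, S2=8.9, S3=8.3.
Tunnel regrets: 0.3, 1.0, 0.1 → max 1.0
Bypass regrets: 1.2, 0.0, 1.0 → max 1.2
Coastal regrets: 0.2, 1.1, 0.9 → max 1.1
Bridge regrets: 0.4, 0.2, 0.9 → max 0.9
Loop regrets: 0.0, 1.8, 0.9 → max 1.8
Highway regrets: 1.4, 1.8, 0.0 → max 1.8
Smallest max regret = 0.9 → Bridge.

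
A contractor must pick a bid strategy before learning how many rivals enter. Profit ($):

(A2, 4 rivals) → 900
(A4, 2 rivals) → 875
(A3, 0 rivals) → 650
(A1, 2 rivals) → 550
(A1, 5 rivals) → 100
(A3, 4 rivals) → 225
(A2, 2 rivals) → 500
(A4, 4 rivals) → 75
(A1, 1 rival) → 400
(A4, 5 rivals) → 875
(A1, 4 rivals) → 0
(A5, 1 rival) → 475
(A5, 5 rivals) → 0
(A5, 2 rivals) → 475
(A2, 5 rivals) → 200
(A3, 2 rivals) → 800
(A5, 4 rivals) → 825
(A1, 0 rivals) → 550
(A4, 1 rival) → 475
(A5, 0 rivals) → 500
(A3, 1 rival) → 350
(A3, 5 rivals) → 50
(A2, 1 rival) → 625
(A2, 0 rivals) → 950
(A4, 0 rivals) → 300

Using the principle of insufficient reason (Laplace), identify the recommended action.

A2

Row averages: A1=320, A2=635, A3=415, A4=520, A5=455
Highest average = 635 → A2.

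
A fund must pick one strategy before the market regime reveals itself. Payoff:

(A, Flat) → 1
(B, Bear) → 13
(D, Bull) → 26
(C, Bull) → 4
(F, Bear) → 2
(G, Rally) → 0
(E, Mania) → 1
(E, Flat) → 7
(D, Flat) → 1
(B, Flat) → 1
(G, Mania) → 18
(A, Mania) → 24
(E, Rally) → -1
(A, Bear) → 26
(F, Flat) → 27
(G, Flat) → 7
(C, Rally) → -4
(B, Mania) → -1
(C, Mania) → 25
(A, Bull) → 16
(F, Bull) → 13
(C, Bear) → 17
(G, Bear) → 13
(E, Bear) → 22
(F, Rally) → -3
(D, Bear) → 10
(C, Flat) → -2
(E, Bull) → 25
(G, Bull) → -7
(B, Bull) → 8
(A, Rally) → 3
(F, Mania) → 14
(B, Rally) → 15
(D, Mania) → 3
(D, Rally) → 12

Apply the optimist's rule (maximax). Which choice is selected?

Row maxima: A=26, B=15, C=25, D=26, E=25, F=27, G=18
Best best-case = 27 → F.

F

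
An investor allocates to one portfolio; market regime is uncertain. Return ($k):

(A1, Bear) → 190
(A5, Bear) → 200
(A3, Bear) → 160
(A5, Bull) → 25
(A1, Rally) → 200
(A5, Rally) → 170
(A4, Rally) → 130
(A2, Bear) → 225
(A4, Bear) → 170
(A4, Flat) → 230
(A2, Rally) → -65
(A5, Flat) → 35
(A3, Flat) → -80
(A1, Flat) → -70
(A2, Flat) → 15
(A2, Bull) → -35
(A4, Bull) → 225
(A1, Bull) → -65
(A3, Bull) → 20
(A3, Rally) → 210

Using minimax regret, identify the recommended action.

Column bests: Bear=225, Flat=230, Bull=225, Rally=210.
A1 regrets: 35, 300, 290, 10 → max 300
A2 regrets: 0, 215, 260, 275 → max 275
A3 regrets: 65, 310, 205, 0 → max 310
A4 regrets: 55, 0, 0, 80 → max 80
A5 regrets: 25, 195, 200, 40 → max 200
Smallest max regret = 80 → A4.

A4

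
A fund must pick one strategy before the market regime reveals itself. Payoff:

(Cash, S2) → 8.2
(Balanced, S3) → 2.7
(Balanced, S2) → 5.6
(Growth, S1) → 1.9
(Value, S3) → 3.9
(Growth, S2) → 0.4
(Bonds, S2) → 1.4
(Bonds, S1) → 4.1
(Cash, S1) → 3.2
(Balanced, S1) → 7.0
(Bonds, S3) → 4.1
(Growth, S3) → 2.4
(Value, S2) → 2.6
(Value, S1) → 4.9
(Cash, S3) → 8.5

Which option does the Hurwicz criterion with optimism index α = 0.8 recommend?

Value: 0.8·4.9 + 0.2·2.6 = 4.44
Growth: 0.8·2.4 + 0.2·0.4 = 2
Bonds: 0.8·4.1 + 0.2·1.4 = 3.56
Balanced: 0.8·7.0 + 0.2·2.7 = 6.14
Cash: 0.8·8.5 + 0.2·3.2 = 7.44
Highest Hurwicz score = 7.44 → Cash.

Cash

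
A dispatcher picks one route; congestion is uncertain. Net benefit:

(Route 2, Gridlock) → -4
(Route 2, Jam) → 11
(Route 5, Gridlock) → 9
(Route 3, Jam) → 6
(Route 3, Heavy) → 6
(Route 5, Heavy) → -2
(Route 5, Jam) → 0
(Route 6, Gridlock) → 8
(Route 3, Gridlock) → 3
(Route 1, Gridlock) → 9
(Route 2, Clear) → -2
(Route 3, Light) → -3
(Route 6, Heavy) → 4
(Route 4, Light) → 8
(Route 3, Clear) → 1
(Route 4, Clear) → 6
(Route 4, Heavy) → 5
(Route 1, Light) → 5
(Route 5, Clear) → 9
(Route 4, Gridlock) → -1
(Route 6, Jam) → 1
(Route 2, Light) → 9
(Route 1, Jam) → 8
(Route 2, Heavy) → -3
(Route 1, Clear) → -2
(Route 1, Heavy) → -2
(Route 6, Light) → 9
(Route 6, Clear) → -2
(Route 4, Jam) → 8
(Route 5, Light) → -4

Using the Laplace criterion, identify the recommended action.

Row averages: Route 1=3.6, Route 2=2.2, Route 3=2.6, Route 4=5.2, Route 5=2.4, Route 6=4
Highest average = 5.2 → Route 4.

Route 4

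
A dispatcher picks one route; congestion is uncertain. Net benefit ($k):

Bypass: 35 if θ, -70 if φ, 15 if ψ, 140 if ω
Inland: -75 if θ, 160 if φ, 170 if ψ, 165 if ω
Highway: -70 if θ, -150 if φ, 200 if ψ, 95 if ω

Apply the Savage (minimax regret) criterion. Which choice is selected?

Inland

Column bests: θ=35, φ=160, ψ=200, ω=165.
Bypass regrets: 0, 230, 185, 25 → max 230
Inland regrets: 110, 0, 30, 0 → max 110
Highway regrets: 105, 310, 0, 70 → max 310
Smallest max regret = 110 → Inland.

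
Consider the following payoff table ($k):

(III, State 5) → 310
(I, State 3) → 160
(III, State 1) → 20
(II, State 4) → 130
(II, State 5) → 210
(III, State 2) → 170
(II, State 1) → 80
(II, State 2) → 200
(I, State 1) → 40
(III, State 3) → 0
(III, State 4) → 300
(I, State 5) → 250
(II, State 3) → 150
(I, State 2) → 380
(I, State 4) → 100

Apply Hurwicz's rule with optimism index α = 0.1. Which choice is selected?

I: 0.1·380 + 0.9·40 = 74
II: 0.1·210 + 0.9·80 = 93
III: 0.1·310 + 0.9·0 = 31
Highest Hurwicz score = 93 → II.

II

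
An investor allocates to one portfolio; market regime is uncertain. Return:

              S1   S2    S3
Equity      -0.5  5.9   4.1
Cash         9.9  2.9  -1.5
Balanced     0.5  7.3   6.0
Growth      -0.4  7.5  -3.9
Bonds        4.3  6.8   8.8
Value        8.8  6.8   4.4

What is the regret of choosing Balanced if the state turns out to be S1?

Best payoff under S1 is 9.9.
Regret = 9.9 − 0.5 = 9.4.

9.4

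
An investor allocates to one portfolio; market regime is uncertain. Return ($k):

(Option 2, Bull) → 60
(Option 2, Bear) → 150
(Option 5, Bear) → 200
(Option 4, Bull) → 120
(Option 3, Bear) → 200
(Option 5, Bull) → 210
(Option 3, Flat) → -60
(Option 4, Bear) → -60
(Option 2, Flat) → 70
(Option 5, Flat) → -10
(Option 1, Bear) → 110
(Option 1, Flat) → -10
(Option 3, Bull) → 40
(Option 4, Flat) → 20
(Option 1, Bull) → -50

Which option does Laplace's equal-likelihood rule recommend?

Option 5

Row averages: Option 1=50/3, Option 2=280/3, Option 3=60, Option 4=80/3, Option 5=400/3
Highest average = 400/3 → Option 5.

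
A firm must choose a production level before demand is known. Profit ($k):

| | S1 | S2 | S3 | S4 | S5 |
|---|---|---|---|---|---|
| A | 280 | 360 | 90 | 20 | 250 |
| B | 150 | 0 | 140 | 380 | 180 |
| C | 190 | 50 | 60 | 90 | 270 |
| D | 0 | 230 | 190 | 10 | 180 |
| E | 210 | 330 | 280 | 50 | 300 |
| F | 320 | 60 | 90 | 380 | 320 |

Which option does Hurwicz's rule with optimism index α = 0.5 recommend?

F

A: 0.5·360 + 0.5·20 = 190
B: 0.5·380 + 0.5·0 = 190
C: 0.5·270 + 0.5·50 = 160
D: 0.5·230 + 0.5·0 = 115
E: 0.5·330 + 0.5·50 = 190
F: 0.5·380 + 0.5·60 = 220
Highest Hurwicz score = 220 → F.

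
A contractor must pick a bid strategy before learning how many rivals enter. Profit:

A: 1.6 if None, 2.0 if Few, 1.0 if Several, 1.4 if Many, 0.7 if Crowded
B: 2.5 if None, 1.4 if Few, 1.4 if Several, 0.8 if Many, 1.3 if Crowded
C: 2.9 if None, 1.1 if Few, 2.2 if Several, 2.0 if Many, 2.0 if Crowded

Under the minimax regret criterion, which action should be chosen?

C

Column bests: None=2.9, Few=2.0, Several=2.2, Many=2.0, Crowded=2.0.
A regrets: 1.3, 0.0, 1.2, 0.6, 1.3 → max 1.3
B regrets: 0.4, 0.6, 0.8, 1.2, 0.7 → max 1.2
C regrets: 0.0, 0.9, 0.0, 0.0, 0.0 → max 0.9
Smallest max regret = 0.9 → C.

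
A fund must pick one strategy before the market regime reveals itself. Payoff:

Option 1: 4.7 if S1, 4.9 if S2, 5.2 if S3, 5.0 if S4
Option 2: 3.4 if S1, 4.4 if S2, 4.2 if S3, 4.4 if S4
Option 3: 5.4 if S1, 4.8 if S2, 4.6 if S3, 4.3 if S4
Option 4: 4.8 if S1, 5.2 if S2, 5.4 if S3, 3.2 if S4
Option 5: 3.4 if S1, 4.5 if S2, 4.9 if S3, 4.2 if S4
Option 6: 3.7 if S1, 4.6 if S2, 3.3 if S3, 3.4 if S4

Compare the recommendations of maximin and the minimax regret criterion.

maximin → Option 1; minimax regret → Option 1 (agree)

Row minima: Option 1=4.7, Option 2=3.4, Option 3=4.3, Option 4=3.2, Option 5=3.4, Option 6=3.3
Best worst-case = 4.7 → Option 1.
Column bests: S1=5.4, S2=5.2, S3=5.4, S4=5.0.
Option 1 regrets: 0.7, 0.3, 0.2, 0.0 → max 0.7
Option 2 regrets: 2.0, 0.8, 1.2, 0.6 → max 2.0
Option 3 regrets: 0.0, 0.4, 0.8, 0.7 → max 0.8
Option 4 regrets: 0.6, 0.0, 0.0, 1.8 → max 1.8
Option 5 regrets: 2.0, 0.7, 0.5, 0.8 → max 2.0
Option 6 regrets: 1.7, 0.6, 2.1, 1.6 → max 2.1
Smallest max regret = 0.7 → Option 1.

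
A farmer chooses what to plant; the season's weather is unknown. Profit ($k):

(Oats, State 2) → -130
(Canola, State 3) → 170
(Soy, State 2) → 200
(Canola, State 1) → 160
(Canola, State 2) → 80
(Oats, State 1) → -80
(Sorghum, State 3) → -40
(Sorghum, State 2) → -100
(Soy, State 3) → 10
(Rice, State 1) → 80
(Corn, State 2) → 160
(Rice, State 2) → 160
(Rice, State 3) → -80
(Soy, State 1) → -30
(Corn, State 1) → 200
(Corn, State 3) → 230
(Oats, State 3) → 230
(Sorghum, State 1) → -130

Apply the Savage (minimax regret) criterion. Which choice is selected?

Column bests: State 1=200, State 2=200, State 3=230.
Canola regrets: 40, 120, 60 → max 120
Soy regrets: 230, 0, 220 → max 230
Corn regrets: 0, 40, 0 → max 40
Oats regrets: 280, 330, 0 → max 330
Sorghum regrets: 330, 300, 270 → max 330
Rice regrets: 120, 40, 310 → max 310
Smallest max regret = 40 → Corn.

Corn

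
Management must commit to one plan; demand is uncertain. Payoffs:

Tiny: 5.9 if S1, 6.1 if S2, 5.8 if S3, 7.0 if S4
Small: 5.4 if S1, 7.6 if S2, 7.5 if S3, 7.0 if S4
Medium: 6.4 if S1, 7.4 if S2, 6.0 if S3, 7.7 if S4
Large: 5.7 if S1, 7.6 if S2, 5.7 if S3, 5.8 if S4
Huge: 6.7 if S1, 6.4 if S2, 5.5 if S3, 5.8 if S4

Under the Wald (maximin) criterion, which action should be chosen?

Medium

Row minima: Tiny=5.8, Small=5.4, Medium=6.0, Large=5.7, Huge=5.5
Best worst-case = 6.0 → Medium.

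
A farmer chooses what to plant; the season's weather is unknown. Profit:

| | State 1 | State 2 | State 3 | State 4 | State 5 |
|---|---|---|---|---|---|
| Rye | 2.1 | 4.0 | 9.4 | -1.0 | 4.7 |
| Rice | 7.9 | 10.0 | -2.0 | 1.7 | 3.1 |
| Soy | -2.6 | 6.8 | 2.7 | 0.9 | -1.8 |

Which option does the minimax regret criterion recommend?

Column bests: State 1=7.9, State 2=10.0, State 3=9.4, State 4=1.7, State 5=4.7.
Rye regrets: 5.8, 6.0, 0.0, 2.7, 0.0 → max 6.0
Rice regrets: 0.0, 0.0, 11.4, 0.0, 1.6 → max 11.4
Soy regrets: 10.5, 3.2, 6.7, 0.8, 6.5 → max 10.5
Smallest max regret = 6.0 → Rye.

Rye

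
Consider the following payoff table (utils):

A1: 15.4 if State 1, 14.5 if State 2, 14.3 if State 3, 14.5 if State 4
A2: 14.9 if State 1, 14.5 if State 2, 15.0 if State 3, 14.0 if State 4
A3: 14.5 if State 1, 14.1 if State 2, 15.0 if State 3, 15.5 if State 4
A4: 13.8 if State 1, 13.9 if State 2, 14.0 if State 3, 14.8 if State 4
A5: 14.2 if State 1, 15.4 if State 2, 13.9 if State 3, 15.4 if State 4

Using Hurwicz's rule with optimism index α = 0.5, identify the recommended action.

A1: 0.5·15.4 + 0.5·14.3 = 14.85
A2: 0.5·15.0 + 0.5·14.0 = 14.5
A3: 0.5·15.5 + 0.5·14.1 = 14.8
A4: 0.5·14.8 + 0.5·13.8 = 14.3
A5: 0.5·15.4 + 0.5·13.9 = 14.65
Highest Hurwicz score = 14.85 → A1.

A1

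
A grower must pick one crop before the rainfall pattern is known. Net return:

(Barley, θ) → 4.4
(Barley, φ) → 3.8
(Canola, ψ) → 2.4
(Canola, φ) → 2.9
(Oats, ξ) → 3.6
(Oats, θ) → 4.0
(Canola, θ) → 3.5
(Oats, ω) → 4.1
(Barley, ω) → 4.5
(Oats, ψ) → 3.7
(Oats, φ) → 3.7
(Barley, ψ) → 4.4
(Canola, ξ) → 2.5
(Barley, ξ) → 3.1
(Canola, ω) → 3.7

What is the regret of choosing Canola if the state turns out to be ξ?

1.1

Best payoff under ξ is 3.6.
Regret = 3.6 − 2.5 = 1.1.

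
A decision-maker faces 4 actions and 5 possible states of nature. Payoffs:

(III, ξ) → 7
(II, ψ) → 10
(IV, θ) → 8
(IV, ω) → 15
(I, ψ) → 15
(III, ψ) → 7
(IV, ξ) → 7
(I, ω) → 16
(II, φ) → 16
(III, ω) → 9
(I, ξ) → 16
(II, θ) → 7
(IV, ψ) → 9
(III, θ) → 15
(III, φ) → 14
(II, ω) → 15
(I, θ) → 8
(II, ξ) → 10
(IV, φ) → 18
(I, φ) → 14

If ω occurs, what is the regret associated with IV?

1

Best payoff under ω is 16.
Regret = 16 − 15 = 1.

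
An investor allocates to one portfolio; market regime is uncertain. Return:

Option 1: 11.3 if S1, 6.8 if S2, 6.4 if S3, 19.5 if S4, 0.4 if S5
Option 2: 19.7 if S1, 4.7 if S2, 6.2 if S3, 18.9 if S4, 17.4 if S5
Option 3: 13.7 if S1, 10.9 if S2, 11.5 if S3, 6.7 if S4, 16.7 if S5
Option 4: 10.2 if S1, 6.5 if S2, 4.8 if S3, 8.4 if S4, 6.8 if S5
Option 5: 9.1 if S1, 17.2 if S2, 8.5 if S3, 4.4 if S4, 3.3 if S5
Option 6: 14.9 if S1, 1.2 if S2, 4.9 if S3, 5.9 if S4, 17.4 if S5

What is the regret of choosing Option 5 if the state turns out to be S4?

15.1

Best payoff under S4 is 19.5.
Regret = 19.5 − 4.4 = 15.1.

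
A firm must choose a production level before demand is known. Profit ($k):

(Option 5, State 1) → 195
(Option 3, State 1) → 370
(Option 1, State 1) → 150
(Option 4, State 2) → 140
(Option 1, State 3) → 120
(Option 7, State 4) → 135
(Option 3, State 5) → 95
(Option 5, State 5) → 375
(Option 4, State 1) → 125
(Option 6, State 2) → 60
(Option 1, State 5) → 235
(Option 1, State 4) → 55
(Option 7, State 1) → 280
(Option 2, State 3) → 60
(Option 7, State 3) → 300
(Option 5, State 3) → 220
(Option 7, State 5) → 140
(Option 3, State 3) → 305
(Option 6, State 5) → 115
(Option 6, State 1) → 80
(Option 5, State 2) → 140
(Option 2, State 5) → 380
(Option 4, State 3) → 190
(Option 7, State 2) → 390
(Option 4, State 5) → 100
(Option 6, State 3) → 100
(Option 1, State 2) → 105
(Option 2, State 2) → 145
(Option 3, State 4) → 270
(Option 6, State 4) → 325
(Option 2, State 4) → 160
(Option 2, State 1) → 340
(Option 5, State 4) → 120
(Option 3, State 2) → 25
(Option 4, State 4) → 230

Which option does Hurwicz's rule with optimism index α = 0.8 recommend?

Option 1: 0.8·235 + 0.2·55 = 199
Option 2: 0.8·380 + 0.2·60 = 316
Option 3: 0.8·370 + 0.2·25 = 301
Option 4: 0.8·230 + 0.2·100 = 204
Option 5: 0.8·375 + 0.2·120 = 324
Option 6: 0.8·325 + 0.2·60 = 272
Option 7: 0.8·390 + 0.2·135 = 339
Highest Hurwicz score = 339 → Option 7.

Option 7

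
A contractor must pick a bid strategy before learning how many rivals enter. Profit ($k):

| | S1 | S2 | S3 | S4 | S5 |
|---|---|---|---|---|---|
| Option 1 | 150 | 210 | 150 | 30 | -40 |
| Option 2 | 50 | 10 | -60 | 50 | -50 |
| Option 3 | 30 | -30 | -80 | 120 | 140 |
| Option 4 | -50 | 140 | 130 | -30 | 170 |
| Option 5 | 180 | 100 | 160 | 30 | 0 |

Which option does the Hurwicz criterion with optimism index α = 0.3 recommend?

Option 1: 0.3·210 + 0.7·(-40) = 35
Option 2: 0.3·50 + 0.7·(-60) = -27
Option 3: 0.3·140 + 0.7·(-80) = -14
Option 4: 0.3·170 + 0.7·(-50) = 16
Option 5: 0.3·180 + 0.7·0 = 54
Highest Hurwicz score = 54 → Option 5.

Option 5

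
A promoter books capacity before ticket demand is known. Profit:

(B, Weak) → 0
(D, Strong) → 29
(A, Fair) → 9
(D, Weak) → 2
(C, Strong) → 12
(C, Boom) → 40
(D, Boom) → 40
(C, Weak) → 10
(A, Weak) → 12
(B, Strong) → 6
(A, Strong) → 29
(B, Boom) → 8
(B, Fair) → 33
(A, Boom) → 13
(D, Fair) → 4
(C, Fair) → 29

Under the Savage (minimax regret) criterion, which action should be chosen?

Column bests: Weak=12, Fair=33, Strong=29, Boom=40.
A regrets: 0, 24, 0, 27 → max 27
B regrets: 12, 0, 23, 32 → max 32
C regrets: 2, 4, 17, 0 → max 17
D regrets: 10, 29, 0, 0 → max 29
Smallest max regret = 17 → C.

C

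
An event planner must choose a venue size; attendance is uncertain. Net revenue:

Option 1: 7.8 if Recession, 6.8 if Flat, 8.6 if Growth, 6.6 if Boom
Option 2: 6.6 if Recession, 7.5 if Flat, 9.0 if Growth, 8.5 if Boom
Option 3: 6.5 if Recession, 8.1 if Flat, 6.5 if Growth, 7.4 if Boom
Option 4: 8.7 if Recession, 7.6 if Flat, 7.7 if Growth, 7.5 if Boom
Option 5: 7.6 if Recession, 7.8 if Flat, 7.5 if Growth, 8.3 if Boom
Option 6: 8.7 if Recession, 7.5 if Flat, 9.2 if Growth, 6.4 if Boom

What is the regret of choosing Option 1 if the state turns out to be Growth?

0.6

Best payoff under Growth is 9.2.
Regret = 9.2 − 8.6 = 0.6.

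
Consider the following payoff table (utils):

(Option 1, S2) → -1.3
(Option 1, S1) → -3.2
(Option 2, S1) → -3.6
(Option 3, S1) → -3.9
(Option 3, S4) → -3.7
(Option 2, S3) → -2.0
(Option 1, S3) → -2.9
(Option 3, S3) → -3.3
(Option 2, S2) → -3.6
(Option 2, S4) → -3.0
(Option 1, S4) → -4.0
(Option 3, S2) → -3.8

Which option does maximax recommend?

Option 1

Row maxima: Option 1=-1.3, Option 2=-2.0, Option 3=-3.3
Best best-case = -1.3 → Option 1.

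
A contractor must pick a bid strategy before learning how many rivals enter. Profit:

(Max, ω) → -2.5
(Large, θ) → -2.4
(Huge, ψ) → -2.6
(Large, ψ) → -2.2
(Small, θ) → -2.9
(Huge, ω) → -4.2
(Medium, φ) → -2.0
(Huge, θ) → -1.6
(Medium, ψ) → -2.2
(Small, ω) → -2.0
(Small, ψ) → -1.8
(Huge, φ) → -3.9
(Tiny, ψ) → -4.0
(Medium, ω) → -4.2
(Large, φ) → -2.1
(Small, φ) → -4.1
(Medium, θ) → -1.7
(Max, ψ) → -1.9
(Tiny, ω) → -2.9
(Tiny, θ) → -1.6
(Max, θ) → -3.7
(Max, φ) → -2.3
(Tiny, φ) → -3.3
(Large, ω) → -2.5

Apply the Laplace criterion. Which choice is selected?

Row averages: Tiny=-2.95, Small=-2.7, Medium=-2.525, Large=-2.3, Huge=-3.075, Max=-2.6
Highest average = -2.3 → Large.

Large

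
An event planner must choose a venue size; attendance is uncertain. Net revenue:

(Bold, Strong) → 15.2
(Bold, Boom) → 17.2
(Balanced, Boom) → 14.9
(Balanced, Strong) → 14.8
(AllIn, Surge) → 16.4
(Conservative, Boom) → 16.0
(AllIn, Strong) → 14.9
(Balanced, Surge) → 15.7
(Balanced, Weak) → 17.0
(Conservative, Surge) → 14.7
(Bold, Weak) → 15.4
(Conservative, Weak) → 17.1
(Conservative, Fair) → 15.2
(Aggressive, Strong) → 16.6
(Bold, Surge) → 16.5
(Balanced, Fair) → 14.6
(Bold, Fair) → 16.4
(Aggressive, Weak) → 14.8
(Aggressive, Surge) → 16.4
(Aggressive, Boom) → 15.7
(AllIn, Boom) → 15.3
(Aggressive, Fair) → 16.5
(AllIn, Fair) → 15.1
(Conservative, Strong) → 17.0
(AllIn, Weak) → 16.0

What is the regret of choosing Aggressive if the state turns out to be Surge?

Best payoff under Surge is 16.5.
Regret = 16.5 − 16.4 = 0.1.

0.1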